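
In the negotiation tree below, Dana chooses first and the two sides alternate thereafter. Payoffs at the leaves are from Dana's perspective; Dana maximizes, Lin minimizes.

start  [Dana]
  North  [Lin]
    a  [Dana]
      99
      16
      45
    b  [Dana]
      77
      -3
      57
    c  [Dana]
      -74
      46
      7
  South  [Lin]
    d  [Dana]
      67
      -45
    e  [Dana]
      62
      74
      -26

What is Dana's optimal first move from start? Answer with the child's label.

South

a (Dana): max(99, 16, 45) = 99
b (Dana): max(77, -3, 57) = 77
c (Dana): max(-74, 46, 7) = 46
North (Lin): min(99, 77, 46) = 46
d (Dana): max(67, -45) = 67
e (Dana): max(62, 74, -26) = 74
South (Lin): min(67, 74) = 67
start (Dana): max(46, 67) = 67
Dana at start wants the highest of {North=46, South=67}, so chooses South.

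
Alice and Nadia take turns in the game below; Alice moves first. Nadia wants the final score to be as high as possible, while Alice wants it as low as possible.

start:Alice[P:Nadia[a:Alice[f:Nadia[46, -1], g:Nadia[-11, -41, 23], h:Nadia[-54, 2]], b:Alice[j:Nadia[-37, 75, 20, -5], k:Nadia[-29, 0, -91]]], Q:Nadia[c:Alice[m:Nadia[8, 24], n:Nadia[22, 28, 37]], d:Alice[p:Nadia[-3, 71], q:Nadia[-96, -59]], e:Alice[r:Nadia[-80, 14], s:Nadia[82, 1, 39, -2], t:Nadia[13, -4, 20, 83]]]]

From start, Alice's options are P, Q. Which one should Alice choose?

f (Nadia): max(46, -1) = 46
g (Nadia): max(-11, -41, 23) = 23
h (Nadia): max(-54, 2) = 2
a (Alice): min(46, 23, 2) = 2
j (Nadia): max(-37, 75, 20, -5) = 75
k (Nadia): max(-29, 0, -91) = 0
b (Alice): min(75, 0) = 0
P (Nadia): max(2, 0) = 2
m (Nadia): max(8, 24) = 24
n (Nadia): max(22, 28, 37) = 37
c (Alice): min(24, 37) = 24
p (Nadia): max(-3, 71) = 71
q (Nadia): max(-96, -59) = -59
d (Alice): min(71, -59) = -59
r (Nadia): max(-80, 14) = 14
s (Nadia): max(82, 1, 39, -2) = 82
t (Nadia): max(13, -4, 20, 83) = 83
e (Alice): min(14, 82, 83) = 14
Q (Nadia): max(24, -59, 14) = 24
start (Alice): min(2, 24) = 2
Alice at start wants the lowest of {P=2, Q=24}, so chooses P.

P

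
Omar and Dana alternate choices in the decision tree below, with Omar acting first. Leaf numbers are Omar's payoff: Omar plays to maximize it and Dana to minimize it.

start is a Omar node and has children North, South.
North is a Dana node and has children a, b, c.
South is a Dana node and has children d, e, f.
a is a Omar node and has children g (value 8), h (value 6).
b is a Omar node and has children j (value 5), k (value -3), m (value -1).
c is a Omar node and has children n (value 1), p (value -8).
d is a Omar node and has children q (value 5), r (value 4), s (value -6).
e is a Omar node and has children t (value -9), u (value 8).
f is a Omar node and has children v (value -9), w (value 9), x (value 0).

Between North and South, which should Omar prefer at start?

a (Omar): max(8, 6) = 8
b (Omar): max(5, -3, -1) = 5
c (Omar): max(1, -8) = 1
North (Dana): min(8, 5, 1) = 1
d (Omar): max(5, 4, -6) = 5
e (Omar): max(-9, 8) = 8
f (Omar): max(-9, 9, 0) = 9
South (Dana): min(5, 8, 9) = 5
Omar prefers the higher value; North=1, South=5. South is better since 5 > 1.

South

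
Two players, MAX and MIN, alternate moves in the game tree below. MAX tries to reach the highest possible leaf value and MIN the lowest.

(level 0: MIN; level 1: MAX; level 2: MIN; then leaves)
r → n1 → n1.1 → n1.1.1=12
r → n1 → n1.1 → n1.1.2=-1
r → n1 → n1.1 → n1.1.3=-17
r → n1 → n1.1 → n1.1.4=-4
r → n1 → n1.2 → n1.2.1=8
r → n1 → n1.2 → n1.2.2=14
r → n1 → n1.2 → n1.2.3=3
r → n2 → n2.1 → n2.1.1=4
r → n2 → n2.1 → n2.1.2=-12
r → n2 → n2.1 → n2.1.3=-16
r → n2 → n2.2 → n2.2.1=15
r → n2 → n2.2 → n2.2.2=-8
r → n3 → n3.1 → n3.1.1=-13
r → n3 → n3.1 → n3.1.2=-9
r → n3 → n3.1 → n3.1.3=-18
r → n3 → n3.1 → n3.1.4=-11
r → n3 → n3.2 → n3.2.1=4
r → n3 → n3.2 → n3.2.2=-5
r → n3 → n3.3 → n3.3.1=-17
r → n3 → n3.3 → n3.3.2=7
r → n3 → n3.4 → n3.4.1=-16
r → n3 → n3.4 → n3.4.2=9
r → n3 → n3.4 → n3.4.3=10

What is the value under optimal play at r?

n1.1 (MIN): min(12, -1, -17, -4) = -17
n1.2 (MIN): min(8, 14, 3) = 3
n1 (MAX): max(-17, 3) = 3
n2.1 (MIN): min(4, -12, -16) = -16
n2.2 (MIN): min(15, -8) = -8
n2 (MAX): max(-16, -8) = -8
n3.1 (MIN): min(-13, -9, -18, -11) = -18
n3.2 (MIN): min(4, -5) = -5
n3.3 (MIN): min(-17, 7) = -17
n3.4 (MIN): min(-16, 9, 10) = -16
n3 (MAX): max(-18, -5, -17, -16) = -5
r (MIN): min(3, -8, -5) = -8

-8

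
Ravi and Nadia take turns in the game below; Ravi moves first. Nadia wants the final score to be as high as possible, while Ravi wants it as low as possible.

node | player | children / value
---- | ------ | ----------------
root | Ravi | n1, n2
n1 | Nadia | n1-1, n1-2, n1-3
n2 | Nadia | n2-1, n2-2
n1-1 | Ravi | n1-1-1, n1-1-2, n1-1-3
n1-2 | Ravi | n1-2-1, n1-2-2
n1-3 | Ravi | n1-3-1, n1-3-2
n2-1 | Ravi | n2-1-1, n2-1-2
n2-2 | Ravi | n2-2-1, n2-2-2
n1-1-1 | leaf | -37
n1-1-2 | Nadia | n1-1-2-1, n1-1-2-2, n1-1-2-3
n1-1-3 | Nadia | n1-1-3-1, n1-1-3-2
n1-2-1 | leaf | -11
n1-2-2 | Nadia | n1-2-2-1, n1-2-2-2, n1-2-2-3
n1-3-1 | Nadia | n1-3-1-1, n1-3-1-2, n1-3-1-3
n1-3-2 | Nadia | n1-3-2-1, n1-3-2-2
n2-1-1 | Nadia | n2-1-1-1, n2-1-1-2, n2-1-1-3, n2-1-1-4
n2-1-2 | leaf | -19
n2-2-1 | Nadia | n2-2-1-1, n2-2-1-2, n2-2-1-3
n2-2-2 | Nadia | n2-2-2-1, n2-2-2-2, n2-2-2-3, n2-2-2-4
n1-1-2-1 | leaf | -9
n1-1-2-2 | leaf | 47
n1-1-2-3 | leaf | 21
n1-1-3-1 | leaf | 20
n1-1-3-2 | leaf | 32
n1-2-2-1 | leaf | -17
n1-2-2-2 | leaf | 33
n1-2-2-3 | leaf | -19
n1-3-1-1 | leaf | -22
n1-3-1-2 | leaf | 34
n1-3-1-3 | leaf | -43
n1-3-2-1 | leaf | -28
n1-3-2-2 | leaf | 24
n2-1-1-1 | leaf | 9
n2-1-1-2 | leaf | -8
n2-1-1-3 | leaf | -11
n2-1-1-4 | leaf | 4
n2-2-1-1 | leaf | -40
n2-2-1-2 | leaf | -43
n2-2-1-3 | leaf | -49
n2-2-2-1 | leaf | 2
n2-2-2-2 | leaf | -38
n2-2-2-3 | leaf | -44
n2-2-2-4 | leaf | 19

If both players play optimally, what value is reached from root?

n1-1-2 (Nadia): max(-9, 47, 21) = 47
n1-1-3 (Nadia): max(20, 32) = 32
n1-1 (Ravi): min(-37, 47, 32) = -37
n1-2-2 (Nadia): max(-17, 33, -19) = 33
n1-2 (Ravi): min(-11, 33) = -11
n1-3-1 (Nadia): max(-22, 34, -43) = 34
n1-3-2 (Nadia): max(-28, 24) = 24
n1-3 (Ravi): min(34, 24) = 24
n1 (Nadia): max(-37, -11, 24) = 24
n2-1-1 (Nadia): max(9, -8, -11, 4) = 9
n2-1 (Ravi): min(9, -19) = -19
n2-2-1 (Nadia): max(-40, -43, -49) = -40
n2-2-2 (Nadia): max(2, -38, -44, 19) = 19
n2-2 (Ravi): min(-40, 19) = -40
n2 (Nadia): max(-19, -40) = -19
root (Ravi): min(24, -19) = -19

-19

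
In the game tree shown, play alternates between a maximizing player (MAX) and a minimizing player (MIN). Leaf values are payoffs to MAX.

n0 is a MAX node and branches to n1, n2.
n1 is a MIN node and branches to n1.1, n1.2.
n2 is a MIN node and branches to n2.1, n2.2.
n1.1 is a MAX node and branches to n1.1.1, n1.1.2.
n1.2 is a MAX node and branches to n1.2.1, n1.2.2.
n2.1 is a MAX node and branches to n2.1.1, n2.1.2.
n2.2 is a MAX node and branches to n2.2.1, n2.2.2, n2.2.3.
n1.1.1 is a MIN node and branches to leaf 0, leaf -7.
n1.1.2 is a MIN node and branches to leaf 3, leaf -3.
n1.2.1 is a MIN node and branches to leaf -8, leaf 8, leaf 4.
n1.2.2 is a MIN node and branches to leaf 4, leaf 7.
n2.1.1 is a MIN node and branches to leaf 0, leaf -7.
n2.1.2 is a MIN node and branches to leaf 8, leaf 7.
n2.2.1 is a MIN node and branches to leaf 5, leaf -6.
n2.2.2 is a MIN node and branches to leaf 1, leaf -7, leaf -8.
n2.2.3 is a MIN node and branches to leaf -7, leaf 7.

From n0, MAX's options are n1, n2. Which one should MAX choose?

n1

n1.1.1 (MIN): min(0, -7) = -7
n1.1.2 (MIN): min(3, -3) = -3
n1.1 (MAX): max(-7, -3) = -3
n1.2.1 (MIN): min(-8, 8, 4) = -8
n1.2.2 (MIN): min(4, 7) = 4
n1.2 (MAX): max(-8, 4) = 4
n1 (MIN): min(-3, 4) = -3
n2.1.1 (MIN): min(0, -7) = -7
n2.1.2 (MIN): min(8, 7) = 7
n2.1 (MAX): max(-7, 7) = 7
n2.2.1 (MIN): min(5, -6) = -6
n2.2.2 (MIN): min(1, -7, -8) = -8
n2.2.3 (MIN): min(-7, 7) = -7
n2.2 (MAX): max(-6, -8, -7) = -6
n2 (MIN): min(7, -6) = -6
n0 (MAX): max(-3, -6) = -3
MAX at n0 wants the highest of {n1=-3, n2=-6}, so chooses n1.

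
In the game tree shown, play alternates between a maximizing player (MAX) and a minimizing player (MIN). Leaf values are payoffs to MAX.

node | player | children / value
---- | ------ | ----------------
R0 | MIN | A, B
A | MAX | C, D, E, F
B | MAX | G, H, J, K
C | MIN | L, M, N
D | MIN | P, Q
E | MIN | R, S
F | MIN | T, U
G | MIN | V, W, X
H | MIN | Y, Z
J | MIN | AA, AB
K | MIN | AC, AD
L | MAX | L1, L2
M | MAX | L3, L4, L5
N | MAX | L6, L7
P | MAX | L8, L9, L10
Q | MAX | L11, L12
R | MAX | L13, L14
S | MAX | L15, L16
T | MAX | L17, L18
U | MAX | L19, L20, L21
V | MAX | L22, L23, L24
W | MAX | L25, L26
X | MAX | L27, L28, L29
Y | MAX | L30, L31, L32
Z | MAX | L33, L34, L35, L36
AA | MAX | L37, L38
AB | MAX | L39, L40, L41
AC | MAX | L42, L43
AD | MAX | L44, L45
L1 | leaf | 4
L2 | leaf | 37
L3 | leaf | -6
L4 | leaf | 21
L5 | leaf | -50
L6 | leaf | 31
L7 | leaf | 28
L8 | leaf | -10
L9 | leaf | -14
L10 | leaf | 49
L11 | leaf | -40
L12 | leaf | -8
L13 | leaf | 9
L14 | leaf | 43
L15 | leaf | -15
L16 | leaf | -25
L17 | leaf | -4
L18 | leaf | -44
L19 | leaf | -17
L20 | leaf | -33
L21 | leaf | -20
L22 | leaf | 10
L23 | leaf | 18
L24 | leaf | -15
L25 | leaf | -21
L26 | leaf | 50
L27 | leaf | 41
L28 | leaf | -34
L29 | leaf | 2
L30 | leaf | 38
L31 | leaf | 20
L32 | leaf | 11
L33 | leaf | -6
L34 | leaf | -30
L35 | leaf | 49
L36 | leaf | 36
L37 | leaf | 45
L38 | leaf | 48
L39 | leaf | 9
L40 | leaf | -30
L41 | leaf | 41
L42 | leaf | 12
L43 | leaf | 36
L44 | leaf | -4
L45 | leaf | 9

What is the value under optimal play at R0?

L (MAX): max(4, 37) = 37
M (MAX): max(-6, 21, -50) = 21
N (MAX): max(31, 28) = 31
C (MIN): min(37, 21, 31) = 21
P (MAX): max(-10, -14, 49) = 49
Q (MAX): max(-40, -8) = -8
D (MIN): min(49, -8) = -8
R (MAX): max(9, 43) = 43
S (MAX): max(-15, -25) = -15
E (MIN): min(43, -15) = -15
T (MAX): max(-4, -44) = -4
U (MAX): max(-17, -33, -20) = -17
F (MIN): min(-4, -17) = -17
A (MAX): max(21, -8, -15, -17) = 21
V (MAX): max(10, 18, -15) = 18
W (MAX): max(-21, 50) = 50
X (MAX): max(41, -34, 2) = 41
G (MIN): min(18, 50, 41) = 18
Y (MAX): max(38, 20, 11) = 38
Z (MAX): max(-6, -30, 49, 36) = 49
H (MIN): min(38, 49) = 38
AA (MAX): max(45, 48) = 48
AB (MAX): max(9, -30, 41) = 41
J (MIN): min(48, 41) = 41
AC (MAX): max(12, 36) = 36
AD (MAX): max(-4, 9) = 9
K (MIN): min(36, 9) = 9
B (MAX): max(18, 38, 41, 9) = 41
R0 (MIN): min(21, 41) = 21

21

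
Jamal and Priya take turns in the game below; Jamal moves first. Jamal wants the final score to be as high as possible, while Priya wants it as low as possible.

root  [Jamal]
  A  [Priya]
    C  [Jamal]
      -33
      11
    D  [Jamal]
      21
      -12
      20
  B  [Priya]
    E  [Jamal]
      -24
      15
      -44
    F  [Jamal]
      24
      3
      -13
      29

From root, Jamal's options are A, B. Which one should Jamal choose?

C (Jamal): max(-33, 11) = 11
D (Jamal): max(21, -12, 20) = 21
A (Priya): min(11, 21) = 11
E (Jamal): max(-24, 15, -44) = 15
F (Jamal): max(24, 3, -13, 29) = 29
B (Priya): min(15, 29) = 15
root (Jamal): max(11, 15) = 15
Jamal at root wants the highest of {A=11, B=15}, so chooses B.

B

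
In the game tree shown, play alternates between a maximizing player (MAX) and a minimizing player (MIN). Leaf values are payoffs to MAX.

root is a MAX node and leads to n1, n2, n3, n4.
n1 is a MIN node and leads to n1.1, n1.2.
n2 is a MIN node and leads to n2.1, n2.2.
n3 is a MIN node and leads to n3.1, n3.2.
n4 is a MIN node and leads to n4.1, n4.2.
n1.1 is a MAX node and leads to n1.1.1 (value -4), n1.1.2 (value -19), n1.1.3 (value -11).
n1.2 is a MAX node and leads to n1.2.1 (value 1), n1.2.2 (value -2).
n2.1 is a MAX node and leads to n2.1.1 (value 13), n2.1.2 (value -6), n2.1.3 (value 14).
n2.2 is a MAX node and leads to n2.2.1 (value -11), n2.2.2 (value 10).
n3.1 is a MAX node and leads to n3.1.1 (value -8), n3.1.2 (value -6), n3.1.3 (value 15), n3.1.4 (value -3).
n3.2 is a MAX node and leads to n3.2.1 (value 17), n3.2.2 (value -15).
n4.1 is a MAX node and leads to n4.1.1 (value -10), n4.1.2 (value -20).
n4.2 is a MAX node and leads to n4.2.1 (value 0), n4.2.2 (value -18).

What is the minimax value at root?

n1.1 (MAX): max(-4, -19, -11) = -4
n1.2 (MAX): max(1, -2) = 1
n1 (MIN): min(-4, 1) = -4
n2.1 (MAX): max(13, -6, 14) = 14
n2.2 (MAX): max(-11, 10) = 10
n2 (MIN): min(14, 10) = 10
n3.1 (MAX): max(-8, -6, 15, -3) = 15
n3.2 (MAX): max(17, -15) = 17
n3 (MIN): min(15, 17) = 15
n4.1 (MAX): max(-10, -20) = -10
n4.2 (MAX): max(0, -18) = 0
n4 (MIN): min(-10, 0) = -10
root (MAX): max(-4, 10, 15, -10) = 15

15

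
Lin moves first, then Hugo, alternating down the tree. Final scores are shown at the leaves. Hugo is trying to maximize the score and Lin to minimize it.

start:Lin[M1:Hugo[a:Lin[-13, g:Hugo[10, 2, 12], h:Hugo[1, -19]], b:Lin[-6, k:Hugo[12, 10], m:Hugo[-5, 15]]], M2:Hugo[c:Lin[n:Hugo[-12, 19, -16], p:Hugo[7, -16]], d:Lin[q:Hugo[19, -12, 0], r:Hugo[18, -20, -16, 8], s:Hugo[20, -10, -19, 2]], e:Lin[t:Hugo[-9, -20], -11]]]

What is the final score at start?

-6

g (Hugo): max(10, 2, 12) = 12
h (Hugo): max(1, -19) = 1
a (Lin): min(-13, 12, 1) = -13
k (Hugo): max(12, 10) = 12
m (Hugo): max(-5, 15) = 15
b (Lin): min(-6, 12, 15) = -6
M1 (Hugo): max(-13, -6) = -6
n (Hugo): max(-12, 19, -16) = 19
p (Hugo): max(7, -16) = 7
c (Lin): min(19, 7) = 7
q (Hugo): max(19, -12, 0) = 19
r (Hugo): max(18, -20, -16, 8) = 18
s (Hugo): max(20, -10, -19, 2) = 20
d (Lin): min(19, 18, 20) = 18
t (Hugo): max(-9, -20) = -9
e (Lin): min(-9, -11) = -11
M2 (Hugo): max(7, 18, -11) = 18
start (Lin): min(-6, 18) = -6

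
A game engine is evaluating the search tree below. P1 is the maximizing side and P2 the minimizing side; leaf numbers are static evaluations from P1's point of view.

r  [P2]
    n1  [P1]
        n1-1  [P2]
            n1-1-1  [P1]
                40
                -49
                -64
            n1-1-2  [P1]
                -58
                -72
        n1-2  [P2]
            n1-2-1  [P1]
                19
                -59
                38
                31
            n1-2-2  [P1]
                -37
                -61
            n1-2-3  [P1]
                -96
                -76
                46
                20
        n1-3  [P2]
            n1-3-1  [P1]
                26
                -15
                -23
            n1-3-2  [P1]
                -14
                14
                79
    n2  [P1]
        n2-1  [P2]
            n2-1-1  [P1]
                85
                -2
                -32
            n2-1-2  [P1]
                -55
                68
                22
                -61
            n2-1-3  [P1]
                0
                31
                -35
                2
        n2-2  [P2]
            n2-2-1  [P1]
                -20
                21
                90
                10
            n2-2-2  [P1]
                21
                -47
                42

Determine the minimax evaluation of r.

26

n1-1-1 (P1): max(40, -49, -64) = 40
n1-1-2 (P1): max(-58, -72) = -58
n1-1 (P2): min(40, -58) = -58
n1-2-1 (P1): max(19, -59, 38, 31) = 38
n1-2-2 (P1): max(-37, -61) = -37
n1-2-3 (P1): max(-96, -76, 46, 20) = 46
n1-2 (P2): min(38, -37, 46) = -37
n1-3-1 (P1): max(26, -15, -23) = 26
n1-3-2 (P1): max(-14, 14, 79) = 79
n1-3 (P2): min(26, 79) = 26
n1 (P1): max(-58, -37, 26) = 26
n2-1-1 (P1): max(85, -2, -32) = 85
n2-1-2 (P1): max(-55, 68, 22, -61) = 68
n2-1-3 (P1): max(0, 31, -35, 2) = 31
n2-1 (P2): min(85, 68, 31) = 31
n2-2-1 (P1): max(-20, 21, 90, 10) = 90
n2-2-2 (P1): max(21, -47, 42) = 42
n2-2 (P2): min(90, 42) = 42
n2 (P1): max(31, 42) = 42
r (P2): min(26, 42) = 26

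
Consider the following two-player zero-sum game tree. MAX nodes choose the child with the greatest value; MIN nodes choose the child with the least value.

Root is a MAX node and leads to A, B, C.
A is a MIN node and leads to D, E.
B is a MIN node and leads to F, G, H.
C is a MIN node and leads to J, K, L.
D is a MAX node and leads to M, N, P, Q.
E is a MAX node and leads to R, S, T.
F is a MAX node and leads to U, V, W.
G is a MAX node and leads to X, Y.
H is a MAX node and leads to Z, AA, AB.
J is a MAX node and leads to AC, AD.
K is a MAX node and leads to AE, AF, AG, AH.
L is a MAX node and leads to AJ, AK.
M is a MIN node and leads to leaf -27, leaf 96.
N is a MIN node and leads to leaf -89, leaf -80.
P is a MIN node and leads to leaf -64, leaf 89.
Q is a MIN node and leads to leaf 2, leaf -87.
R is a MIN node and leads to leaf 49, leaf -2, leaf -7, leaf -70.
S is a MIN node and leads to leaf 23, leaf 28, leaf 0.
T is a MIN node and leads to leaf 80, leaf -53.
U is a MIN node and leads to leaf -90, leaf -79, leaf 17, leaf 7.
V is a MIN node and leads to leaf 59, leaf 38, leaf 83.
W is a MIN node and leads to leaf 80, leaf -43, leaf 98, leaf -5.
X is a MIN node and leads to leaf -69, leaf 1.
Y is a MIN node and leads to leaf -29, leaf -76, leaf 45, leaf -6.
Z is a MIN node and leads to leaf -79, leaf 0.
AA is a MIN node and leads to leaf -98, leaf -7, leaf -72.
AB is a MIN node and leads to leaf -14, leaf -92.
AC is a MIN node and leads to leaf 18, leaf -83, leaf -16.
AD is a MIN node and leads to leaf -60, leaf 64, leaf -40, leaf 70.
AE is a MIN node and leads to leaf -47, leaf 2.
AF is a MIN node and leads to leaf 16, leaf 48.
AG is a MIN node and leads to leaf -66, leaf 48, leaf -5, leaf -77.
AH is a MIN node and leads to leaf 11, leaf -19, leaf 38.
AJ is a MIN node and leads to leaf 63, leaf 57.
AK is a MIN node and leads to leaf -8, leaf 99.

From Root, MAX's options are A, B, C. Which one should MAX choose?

A

M (MIN): min(-27, 96) = -27
N (MIN): min(-89, -80) = -89
P (MIN): min(-64, 89) = -64
Q (MIN): min(2, -87) = -87
D (MAX): max(-27, -89, -64, -87) = -27
R (MIN): min(49, -2, -7, -70) = -70
S (MIN): min(23, 28, 0) = 0
T (MIN): min(80, -53) = -53
E (MAX): max(-70, 0, -53) = 0
A (MIN): min(-27, 0) = -27
U (MIN): min(-90, -79, 17, 7) = -90
V (MIN): min(59, 38, 83) = 38
W (MIN): min(80, -43, 98, -5) = -43
F (MAX): max(-90, 38, -43) = 38
X (MIN): min(-69, 1) = -69
Y (MIN): min(-29, -76, 45, -6) = -76
G (MAX): max(-69, -76) = -69
Z (MIN): min(-79, 0) = -79
AA (MIN): min(-98, -7, -72) = -98
AB (MIN): min(-14, -92) = -92
H (MAX): max(-79, -98, -92) = -79
B (MIN): min(38, -69, -79) = -79
AC (MIN): min(18, -83, -16) = -83
AD (MIN): min(-60, 64, -40, 70) = -60
J (MAX): max(-83, -60) = -60
AE (MIN): min(-47, 2) = -47
AF (MIN): min(16, 48) = 16
AG (MIN): min(-66, 48, -5, -77) = -77
AH (MIN): min(11, -19, 38) = -19
K (MAX): max(-47, 16, -77, -19) = 16
AJ (MIN): min(63, 57) = 57
AK (MIN): min(-8, 99) = -8
L (MAX): max(57, -8) = 57
C (MIN): min(-60, 16, 57) = -60
Root (MAX): max(-27, -79, -60) = -27
MAX at Root wants the highest of {A=-27, B=-79, C=-60}, so chooses A.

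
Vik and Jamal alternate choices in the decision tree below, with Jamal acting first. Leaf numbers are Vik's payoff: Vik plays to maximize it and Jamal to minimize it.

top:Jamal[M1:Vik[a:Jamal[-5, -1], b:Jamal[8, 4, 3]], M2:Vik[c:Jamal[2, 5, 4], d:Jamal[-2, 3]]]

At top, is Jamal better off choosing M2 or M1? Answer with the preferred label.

M2

c (Jamal): min(2, 5, 4) = 2
d (Jamal): min(-2, 3) = -2
M2 (Vik): max(2, -2) = 2
a (Jamal): min(-5, -1) = -5
b (Jamal): min(8, 4, 3) = 3
M1 (Vik): max(-5, 3) = 3
Jamal prefers the lower value; M2=2, M1=3. M2 is better since 2 < 3.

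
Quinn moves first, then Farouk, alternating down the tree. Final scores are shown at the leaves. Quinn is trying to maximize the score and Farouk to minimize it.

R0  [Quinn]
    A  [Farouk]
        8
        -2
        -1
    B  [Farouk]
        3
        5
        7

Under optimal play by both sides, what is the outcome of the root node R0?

A (Farouk): min(8, -2, -1) = -2
B (Farouk): min(3, 5, 7) = 3
R0 (Quinn): max(-2, 3) = 3

3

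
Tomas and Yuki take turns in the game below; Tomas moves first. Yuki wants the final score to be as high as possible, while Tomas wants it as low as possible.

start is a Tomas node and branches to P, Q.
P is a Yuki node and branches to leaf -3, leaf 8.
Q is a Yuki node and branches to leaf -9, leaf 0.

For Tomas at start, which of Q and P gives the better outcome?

Q

Q (Yuki): max(-9, 0) = 0
P (Yuki): max(-3, 8) = 8
Tomas prefers the lower value; Q=0, P=8. Q is better since 0 < 8.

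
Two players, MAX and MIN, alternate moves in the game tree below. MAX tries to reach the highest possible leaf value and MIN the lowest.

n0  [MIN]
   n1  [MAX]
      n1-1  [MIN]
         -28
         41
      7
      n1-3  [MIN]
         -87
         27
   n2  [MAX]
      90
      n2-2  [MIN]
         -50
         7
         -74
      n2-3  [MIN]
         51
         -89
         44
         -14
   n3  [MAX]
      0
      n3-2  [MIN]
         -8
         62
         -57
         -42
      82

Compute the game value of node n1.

n1-1 (MIN): min(-28, 41) = -28
n1-3 (MIN): min(-87, 27) = -87
n1 (MAX): max(-28, 7, -87) = 7

7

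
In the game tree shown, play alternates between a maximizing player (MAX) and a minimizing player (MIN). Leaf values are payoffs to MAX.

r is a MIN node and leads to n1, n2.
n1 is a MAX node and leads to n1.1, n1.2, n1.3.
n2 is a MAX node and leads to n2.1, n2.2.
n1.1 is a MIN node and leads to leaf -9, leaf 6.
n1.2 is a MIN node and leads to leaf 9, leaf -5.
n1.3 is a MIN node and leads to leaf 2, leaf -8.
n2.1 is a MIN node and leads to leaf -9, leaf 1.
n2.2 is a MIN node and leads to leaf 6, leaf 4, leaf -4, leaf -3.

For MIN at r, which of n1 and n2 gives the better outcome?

n1.1 (MIN): min(-9, 6) = -9
n1.2 (MIN): min(9, -5) = -5
n1.3 (MIN): min(2, -8) = -8
n1 (MAX): max(-9, -5, -8) = -5
n2.1 (MIN): min(-9, 1) = -9
n2.2 (MIN): min(6, 4, -4, -3) = -4
n2 (MAX): max(-9, -4) = -4
MIN prefers the lower value; n1=-5, n2=-4. n1 is better since -5 < -4.

n1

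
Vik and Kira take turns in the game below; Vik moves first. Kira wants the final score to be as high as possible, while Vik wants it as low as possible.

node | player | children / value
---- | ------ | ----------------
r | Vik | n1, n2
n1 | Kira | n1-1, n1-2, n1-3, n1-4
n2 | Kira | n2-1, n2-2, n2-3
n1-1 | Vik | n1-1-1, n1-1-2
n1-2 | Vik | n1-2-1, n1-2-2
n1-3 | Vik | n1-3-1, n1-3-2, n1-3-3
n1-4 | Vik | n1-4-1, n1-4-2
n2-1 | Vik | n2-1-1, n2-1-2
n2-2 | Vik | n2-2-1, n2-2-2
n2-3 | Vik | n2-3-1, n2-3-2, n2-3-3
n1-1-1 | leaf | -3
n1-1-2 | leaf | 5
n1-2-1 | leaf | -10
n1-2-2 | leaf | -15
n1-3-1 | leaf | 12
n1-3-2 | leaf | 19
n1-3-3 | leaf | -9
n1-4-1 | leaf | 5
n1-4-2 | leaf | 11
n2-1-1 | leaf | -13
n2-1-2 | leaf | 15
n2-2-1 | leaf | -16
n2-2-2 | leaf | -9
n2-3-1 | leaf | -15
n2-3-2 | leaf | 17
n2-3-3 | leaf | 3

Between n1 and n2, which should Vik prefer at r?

n1-1 (Vik): min(-3, 5) = -3
n1-2 (Vik): min(-10, -15) = -15
n1-3 (Vik): min(12, 19, -9) = -9
n1-4 (Vik): min(5, 11) = 5
n1 (Kira): max(-3, -15, -9, 5) = 5
n2-1 (Vik): min(-13, 15) = -13
n2-2 (Vik): min(-16, -9) = -16
n2-3 (Vik): min(-15, 17, 3) = -15
n2 (Kira): max(-13, -16, -15) = -13
Vik prefers the lower value; n1=5, n2=-13. n2 is better since -13 < 5.

n2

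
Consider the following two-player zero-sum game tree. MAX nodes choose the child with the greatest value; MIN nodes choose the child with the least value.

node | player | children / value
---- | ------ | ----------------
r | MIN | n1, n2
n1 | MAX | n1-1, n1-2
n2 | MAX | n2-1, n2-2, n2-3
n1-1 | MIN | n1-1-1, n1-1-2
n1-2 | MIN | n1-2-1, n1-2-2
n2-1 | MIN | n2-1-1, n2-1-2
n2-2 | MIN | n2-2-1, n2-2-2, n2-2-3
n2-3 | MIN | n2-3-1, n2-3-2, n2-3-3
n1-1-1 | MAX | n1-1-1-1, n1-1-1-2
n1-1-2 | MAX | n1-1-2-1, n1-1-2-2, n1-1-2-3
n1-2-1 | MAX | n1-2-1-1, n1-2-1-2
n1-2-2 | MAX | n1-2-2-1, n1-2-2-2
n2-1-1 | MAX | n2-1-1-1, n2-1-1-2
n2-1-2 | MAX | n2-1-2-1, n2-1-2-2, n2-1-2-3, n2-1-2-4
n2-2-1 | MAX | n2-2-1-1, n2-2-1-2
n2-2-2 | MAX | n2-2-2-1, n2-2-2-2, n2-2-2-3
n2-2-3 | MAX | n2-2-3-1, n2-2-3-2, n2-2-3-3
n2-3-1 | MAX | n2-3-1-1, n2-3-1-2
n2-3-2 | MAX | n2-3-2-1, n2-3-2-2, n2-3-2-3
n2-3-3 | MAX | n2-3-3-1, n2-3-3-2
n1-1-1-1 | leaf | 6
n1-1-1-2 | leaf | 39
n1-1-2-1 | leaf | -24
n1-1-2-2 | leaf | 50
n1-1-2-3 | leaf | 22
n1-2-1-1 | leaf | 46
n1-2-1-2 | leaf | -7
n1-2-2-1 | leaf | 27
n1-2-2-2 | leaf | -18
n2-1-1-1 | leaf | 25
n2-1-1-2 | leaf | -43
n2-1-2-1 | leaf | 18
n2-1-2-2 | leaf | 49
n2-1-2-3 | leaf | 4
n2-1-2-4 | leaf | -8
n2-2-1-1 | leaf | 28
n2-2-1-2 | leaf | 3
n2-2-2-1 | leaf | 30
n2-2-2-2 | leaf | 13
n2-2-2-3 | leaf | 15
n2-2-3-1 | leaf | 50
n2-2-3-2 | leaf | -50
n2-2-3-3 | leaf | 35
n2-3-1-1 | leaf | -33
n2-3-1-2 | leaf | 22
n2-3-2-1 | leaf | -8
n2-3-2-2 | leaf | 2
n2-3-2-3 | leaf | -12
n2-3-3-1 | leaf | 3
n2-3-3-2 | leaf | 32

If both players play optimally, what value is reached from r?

28

n1-1-1 (MAX): max(6, 39) = 39
n1-1-2 (MAX): max(-24, 50, 22) = 50
n1-1 (MIN): min(39, 50) = 39
n1-2-1 (MAX): max(46, -7) = 46
n1-2-2 (MAX): max(27, -18) = 27
n1-2 (MIN): min(46, 27) = 27
n1 (MAX): max(39, 27) = 39
n2-1-1 (MAX): max(25, -43) = 25
n2-1-2 (MAX): max(18, 49, 4, -8) = 49
n2-1 (MIN): min(25, 49) = 25
n2-2-1 (MAX): max(28, 3) = 28
n2-2-2 (MAX): max(30, 13, 15) = 30
n2-2-3 (MAX): max(50, -50, 35) = 50
n2-2 (MIN): min(28, 30, 50) = 28
n2-3-1 (MAX): max(-33, 22) = 22
n2-3-2 (MAX): max(-8, 2, -12) = 2
n2-3-3 (MAX): max(3, 32) = 32
n2-3 (MIN): min(22, 2, 32) = 2
n2 (MAX): max(25, 28, 2) = 28
r (MIN): min(39, 28) = 28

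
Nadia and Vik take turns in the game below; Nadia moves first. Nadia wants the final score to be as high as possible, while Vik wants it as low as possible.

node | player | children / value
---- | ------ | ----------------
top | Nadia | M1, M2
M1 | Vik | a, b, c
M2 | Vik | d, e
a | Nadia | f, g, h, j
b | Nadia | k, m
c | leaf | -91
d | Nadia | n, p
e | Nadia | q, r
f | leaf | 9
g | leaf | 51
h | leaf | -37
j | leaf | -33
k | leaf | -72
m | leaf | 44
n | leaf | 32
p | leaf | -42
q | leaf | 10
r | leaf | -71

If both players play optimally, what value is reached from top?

10

a (Nadia): max(9, 51, -37, -33) = 51
b (Nadia): max(-72, 44) = 44
M1 (Vik): min(51, 44, -91) = -91
d (Nadia): max(32, -42) = 32
e (Nadia): max(10, -71) = 10
M2 (Vik): min(32, 10) = 10
top (Nadia): max(-91, 10) = 10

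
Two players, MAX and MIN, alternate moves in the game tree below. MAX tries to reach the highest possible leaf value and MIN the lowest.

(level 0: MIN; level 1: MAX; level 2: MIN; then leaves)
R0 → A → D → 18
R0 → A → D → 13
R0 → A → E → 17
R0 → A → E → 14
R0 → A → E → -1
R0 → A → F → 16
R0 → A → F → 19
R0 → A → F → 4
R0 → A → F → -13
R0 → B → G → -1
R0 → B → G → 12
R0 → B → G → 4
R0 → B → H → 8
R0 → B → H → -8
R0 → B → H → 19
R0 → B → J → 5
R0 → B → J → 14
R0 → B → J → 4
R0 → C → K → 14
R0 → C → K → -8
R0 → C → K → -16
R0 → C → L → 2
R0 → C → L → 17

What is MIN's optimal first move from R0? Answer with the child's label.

C

D (MIN): min(18, 13) = 13
E (MIN): min(17, 14, -1) = -1
F (MIN): min(16, 19, 4, -13) = -13
A (MAX): max(13, -1, -13) = 13
G (MIN): min(-1, 12, 4) = -1
H (MIN): min(8, -8, 19) = -8
J (MIN): min(5, 14, 4) = 4
B (MAX): max(-1, -8, 4) = 4
K (MIN): min(14, -8, -16) = -16
L (MIN): min(2, 17) = 2
C (MAX): max(-16, 2) = 2
R0 (MIN): min(13, 4, 2) = 2
MIN at R0 wants the lowest of {A=13, B=4, C=2}, so chooses C.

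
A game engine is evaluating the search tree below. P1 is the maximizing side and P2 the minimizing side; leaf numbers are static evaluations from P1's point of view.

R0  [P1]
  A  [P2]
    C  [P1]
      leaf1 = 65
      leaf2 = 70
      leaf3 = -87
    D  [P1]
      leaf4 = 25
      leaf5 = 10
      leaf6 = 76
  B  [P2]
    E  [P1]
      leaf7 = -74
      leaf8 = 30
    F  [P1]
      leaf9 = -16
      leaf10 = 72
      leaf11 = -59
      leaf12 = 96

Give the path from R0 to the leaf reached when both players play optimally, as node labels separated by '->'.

C (P1): max(65, 70, -87) = 70
D (P1): max(25, 10, 76) = 76
A (P2): min(70, 76) = 70
E (P1): max(-74, 30) = 30
F (P1): max(-16, 72, -59, 96) = 96
B (P2): min(30, 96) = 30
R0 (P1): max(70, 30) = 70
At R0, P1 picks A (highest: 70).
At A, P2 picks C (lowest: 70).
At C, P1 picks leaf2 (highest: 70).
Terminal value 70.

R0 -> A -> C -> leaf2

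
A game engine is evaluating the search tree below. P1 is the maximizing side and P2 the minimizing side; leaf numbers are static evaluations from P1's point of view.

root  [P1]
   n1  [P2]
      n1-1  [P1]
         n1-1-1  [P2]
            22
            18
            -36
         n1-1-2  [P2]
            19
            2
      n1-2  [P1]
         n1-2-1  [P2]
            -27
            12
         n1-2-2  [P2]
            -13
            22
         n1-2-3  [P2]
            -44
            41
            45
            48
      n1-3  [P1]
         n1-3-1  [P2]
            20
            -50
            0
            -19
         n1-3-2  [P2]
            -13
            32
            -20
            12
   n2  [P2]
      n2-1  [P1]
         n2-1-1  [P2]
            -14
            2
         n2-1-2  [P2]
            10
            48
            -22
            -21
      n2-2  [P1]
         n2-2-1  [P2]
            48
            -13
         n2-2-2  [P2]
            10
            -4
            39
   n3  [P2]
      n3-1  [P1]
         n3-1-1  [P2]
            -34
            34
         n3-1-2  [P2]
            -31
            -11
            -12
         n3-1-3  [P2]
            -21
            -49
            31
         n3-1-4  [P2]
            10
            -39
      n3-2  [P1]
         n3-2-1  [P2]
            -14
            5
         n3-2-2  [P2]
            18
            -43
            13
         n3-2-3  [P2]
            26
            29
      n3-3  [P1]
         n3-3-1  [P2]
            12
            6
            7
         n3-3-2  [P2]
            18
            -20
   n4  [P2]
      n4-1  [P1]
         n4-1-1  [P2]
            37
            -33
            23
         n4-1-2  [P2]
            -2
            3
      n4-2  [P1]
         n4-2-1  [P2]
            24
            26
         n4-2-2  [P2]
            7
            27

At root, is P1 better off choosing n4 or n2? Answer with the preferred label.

n4-1-1 (P2): min(37, -33, 23) = -33
n4-1-2 (P2): min(-2, 3) = -2
n4-1 (P1): max(-33, -2) = -2
n4-2-1 (P2): min(24, 26) = 24
n4-2-2 (P2): min(7, 27) = 7
n4-2 (P1): max(24, 7) = 24
n4 (P2): min(-2, 24) = -2
n2-1-1 (P2): min(-14, 2) = -14
n2-1-2 (P2): min(10, 48, -22, -21) = -22
n2-1 (P1): max(-14, -22) = -14
n2-2-1 (P2): min(48, -13) = -13
n2-2-2 (P2): min(10, -4, 39) = -4
n2-2 (P1): max(-13, -4) = -4
n2 (P2): min(-14, -4) = -14
P1 prefers the higher value; n4=-2, n2=-14. n4 is better since -2 > -14.

n4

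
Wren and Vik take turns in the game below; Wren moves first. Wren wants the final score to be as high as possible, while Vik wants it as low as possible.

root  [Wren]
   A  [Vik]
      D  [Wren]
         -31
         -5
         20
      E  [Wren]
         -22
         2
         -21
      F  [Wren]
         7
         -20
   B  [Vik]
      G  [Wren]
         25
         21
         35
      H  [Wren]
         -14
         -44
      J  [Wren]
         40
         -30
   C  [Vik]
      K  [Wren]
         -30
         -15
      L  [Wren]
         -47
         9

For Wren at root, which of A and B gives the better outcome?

D (Wren): max(-31, -5, 20) = 20
E (Wren): max(-22, 2, -21) = 2
F (Wren): max(7, -20) = 7
A (Vik): min(20, 2, 7) = 2
G (Wren): max(25, 21, 35) = 35
H (Wren): max(-14, -44) = -14
J (Wren): max(40, -30) = 40
B (Vik): min(35, -14, 40) = -14
Wren prefers the higher value; A=2, B=-14. A is better since 2 > -14.

A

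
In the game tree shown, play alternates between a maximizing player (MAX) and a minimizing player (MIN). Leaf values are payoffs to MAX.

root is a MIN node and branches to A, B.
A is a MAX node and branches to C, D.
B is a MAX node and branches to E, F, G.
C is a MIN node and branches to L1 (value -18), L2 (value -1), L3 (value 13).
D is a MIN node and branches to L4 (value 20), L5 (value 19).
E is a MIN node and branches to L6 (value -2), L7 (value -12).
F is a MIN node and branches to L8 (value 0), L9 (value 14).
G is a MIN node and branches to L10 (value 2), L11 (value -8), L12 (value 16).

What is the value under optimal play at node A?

C (MIN): min(-18, -1, 13) = -18
D (MIN): min(20, 19) = 19
A (MAX): max(-18, 19) = 19

19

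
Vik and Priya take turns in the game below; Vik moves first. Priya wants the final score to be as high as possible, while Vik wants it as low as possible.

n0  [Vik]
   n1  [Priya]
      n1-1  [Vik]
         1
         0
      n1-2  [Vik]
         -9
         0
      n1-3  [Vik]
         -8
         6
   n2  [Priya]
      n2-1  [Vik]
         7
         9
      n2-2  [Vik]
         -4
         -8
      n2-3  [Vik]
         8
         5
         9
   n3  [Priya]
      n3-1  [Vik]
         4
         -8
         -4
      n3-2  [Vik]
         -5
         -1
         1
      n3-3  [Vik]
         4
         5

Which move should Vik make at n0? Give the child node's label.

n1-1 (Vik): min(1, 0) = 0
n1-2 (Vik): min(-9, 0) = -9
n1-3 (Vik): min(-8, 6) = -8
n1 (Priya): max(0, -9, -8) = 0
n2-1 (Vik): min(7, 9) = 7
n2-2 (Vik): min(-4, -8) = -8
n2-3 (Vik): min(8, 5, 9) = 5
n2 (Priya): max(7, -8, 5) = 7
n3-1 (Vik): min(4, -8, -4) = -8
n3-2 (Vik): min(-5, -1, 1) = -5
n3-3 (Vik): min(4, 5) = 4
n3 (Priya): max(-8, -5, 4) = 4
n0 (Vik): min(0, 7, 4) = 0
Vik at n0 wants the lowest of {n1=0, n2=7, n3=4}, so chooses n1.

n1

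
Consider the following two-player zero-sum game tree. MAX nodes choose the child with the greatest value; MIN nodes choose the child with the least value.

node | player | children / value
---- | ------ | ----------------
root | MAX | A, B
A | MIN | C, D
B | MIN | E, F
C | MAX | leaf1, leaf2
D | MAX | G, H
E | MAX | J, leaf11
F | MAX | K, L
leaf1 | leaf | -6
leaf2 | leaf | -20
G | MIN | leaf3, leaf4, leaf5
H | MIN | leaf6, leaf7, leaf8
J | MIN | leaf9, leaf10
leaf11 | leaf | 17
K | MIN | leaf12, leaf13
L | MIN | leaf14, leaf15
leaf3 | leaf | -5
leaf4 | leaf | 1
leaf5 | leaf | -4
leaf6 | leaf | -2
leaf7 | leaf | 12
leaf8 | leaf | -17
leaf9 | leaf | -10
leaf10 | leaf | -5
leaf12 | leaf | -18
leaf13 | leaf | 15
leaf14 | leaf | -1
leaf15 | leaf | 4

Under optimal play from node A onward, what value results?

-6

C (MAX): max(-6, -20) = -6
G (MIN): min(-5, 1, -4) = -5
H (MIN): min(-2, 12, -17) = -17
D (MAX): max(-5, -17) = -5
A (MIN): min(-6, -5) = -6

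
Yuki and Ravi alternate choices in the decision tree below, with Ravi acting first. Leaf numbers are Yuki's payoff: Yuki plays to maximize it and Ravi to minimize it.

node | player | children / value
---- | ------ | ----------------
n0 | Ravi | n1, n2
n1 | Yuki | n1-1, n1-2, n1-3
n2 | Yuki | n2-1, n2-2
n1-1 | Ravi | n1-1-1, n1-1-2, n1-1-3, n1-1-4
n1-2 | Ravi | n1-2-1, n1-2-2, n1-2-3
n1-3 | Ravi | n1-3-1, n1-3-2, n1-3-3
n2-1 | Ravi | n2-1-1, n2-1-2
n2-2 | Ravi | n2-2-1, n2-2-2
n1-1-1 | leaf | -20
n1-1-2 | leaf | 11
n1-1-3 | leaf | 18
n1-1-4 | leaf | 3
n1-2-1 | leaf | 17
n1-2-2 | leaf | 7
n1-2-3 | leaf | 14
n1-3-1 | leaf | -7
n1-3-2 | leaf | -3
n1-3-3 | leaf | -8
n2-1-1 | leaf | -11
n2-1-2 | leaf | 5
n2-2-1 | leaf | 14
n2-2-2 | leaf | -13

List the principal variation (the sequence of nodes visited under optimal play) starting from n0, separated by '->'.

n1-1 (Ravi): min(-20, 11, 18, 3) = -20
n1-2 (Ravi): min(17, 7, 14) = 7
n1-3 (Ravi): min(-7, -3, -8) = -8
n1 (Yuki): max(-20, 7, -8) = 7
n2-1 (Ravi): min(-11, 5) = -11
n2-2 (Ravi): min(14, -13) = -13
n2 (Yuki): max(-11, -13) = -11
n0 (Ravi): min(7, -11) = -11
At n0, Ravi picks n2 (lowest: -11).
At n2, Yuki picks n2-1 (highest: -11).
At n2-1, Ravi picks n2-1-1 (lowest: -11).
Terminal value -11.

n0 -> n2 -> n2-1 -> n2-1-1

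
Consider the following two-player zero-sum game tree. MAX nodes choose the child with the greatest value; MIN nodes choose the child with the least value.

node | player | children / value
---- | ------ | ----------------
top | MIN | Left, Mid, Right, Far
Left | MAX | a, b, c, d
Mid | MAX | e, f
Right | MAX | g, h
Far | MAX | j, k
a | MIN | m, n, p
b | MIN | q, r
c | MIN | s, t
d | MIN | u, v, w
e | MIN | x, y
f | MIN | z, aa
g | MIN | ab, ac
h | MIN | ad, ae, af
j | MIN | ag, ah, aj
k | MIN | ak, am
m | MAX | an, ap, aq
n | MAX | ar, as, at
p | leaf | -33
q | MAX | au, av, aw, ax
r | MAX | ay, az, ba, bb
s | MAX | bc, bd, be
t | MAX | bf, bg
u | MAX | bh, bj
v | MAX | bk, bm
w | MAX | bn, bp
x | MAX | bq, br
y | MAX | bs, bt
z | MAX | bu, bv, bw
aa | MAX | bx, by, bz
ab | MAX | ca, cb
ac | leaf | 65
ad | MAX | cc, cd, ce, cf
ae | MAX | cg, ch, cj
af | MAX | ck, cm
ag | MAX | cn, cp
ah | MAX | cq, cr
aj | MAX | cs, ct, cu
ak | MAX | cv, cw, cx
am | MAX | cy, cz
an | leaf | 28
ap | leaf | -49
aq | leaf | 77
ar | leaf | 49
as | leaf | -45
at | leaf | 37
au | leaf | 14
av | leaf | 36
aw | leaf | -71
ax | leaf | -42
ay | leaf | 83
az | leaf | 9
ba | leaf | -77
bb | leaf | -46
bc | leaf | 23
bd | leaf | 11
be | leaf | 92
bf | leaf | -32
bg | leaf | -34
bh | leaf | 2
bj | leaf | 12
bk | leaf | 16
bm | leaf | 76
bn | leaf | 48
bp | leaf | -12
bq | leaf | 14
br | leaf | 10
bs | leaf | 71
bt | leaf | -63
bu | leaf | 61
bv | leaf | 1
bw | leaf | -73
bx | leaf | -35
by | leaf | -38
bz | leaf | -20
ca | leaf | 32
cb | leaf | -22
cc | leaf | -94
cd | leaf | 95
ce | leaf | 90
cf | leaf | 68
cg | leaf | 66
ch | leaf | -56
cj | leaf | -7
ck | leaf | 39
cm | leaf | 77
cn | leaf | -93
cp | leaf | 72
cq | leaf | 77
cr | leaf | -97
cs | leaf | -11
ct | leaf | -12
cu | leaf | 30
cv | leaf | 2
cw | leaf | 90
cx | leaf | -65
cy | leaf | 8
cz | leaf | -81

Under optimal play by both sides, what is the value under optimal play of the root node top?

m (MAX): max(28, -49, 77) = 77
n (MAX): max(49, -45, 37) = 49
a (MIN): min(77, 49, -33) = -33
q (MAX): max(14, 36, -71, -42) = 36
r (MAX): max(83, 9, -77, -46) = 83
b (MIN): min(36, 83) = 36
s (MAX): max(23, 11, 92) = 92
t (MAX): max(-32, -34) = -32
c (MIN): min(92, -32) = -32
u (MAX): max(2, 12) = 12
v (MAX): max(16, 76) = 76
w (MAX): max(48, -12) = 48
d (MIN): min(12, 76, 48) = 12
Left (MAX): max(-33, 36, -32, 12) = 36
x (MAX): max(14, 10) = 14
y (MAX): max(71, -63) = 71
e (MIN): min(14, 71) = 14
z (MAX): max(61, 1, -73) = 61
aa (MAX): max(-35, -38, -20) = -20
f (MIN): min(61, -20) = -20
Mid (MAX): max(14, -20) = 14
ab (MAX): max(32, -22) = 32
g (MIN): min(32, 65) = 32
ad (MAX): max(-94, 95, 90, 68) = 95
ae (MAX): max(66, -56, -7) = 66
af (MAX): max(39, 77) = 77
h (MIN): min(95, 66, 77) = 66
Right (MAX): max(32, 66) = 66
ag (MAX): max(-93, 72) = 72
ah (MAX): max(77, -97) = 77
aj (MAX): max(-11, -12, 30) = 30
j (MIN): min(72, 77, 30) = 30
ak (MAX): max(2, 90, -65) = 90
am (MAX): max(8, -81) = 8
k (MIN): min(90, 8) = 8
Far (MAX): max(30, 8) = 30
top (MIN): min(36, 14, 66, 30) = 14

14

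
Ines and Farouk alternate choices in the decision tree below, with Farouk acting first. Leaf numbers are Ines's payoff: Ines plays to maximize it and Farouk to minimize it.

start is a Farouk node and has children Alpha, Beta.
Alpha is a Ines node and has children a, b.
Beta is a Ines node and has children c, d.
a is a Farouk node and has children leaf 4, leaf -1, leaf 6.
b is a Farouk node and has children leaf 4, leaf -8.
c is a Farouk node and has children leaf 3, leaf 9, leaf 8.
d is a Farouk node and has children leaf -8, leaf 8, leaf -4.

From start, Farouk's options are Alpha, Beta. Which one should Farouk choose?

Alpha

a (Farouk): min(4, -1, 6) = -1
b (Farouk): min(4, -8) = -8
Alpha (Ines): max(-1, -8) = -1
c (Farouk): min(3, 9, 8) = 3
d (Farouk): min(-8, 8, -4) = -8
Beta (Ines): max(3, -8) = 3
start (Farouk): min(-1, 3) = -1
Farouk at start wants the lowest of {Alpha=-1, Beta=3}, so chooses Alpha.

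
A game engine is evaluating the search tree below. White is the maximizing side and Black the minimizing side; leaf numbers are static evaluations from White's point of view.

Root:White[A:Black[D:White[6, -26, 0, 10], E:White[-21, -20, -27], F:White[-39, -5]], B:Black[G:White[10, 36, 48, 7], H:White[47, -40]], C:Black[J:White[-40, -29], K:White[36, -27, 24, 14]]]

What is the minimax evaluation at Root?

D (White): max(6, -26, 0, 10) = 10
E (White): max(-21, -20, -27) = -20
F (White): max(-39, -5) = -5
A (Black): min(10, -20, -5) = -20
G (White): max(10, 36, 48, 7) = 48
H (White): max(47, -40) = 47
B (Black): min(48, 47) = 47
J (White): max(-40, -29) = -29
K (White): max(36, -27, 24, 14) = 36
C (Black): min(-29, 36) = -29
Root (White): max(-20, 47, -29) = 47

47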